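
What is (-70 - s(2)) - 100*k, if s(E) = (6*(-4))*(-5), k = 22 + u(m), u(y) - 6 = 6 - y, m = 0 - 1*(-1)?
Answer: -3490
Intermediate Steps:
m = 1 (m = 0 + 1 = 1)
u(y) = 12 - y (u(y) = 6 + (6 - y) = 12 - y)
k = 33 (k = 22 + (12 - 1*1) = 22 + (12 - 1) = 22 + 11 = 33)
s(E) = 120 (s(E) = -24*(-5) = 120)
(-70 - s(2)) - 100*k = (-70 - 1*120) - 100*33 = (-70 - 120) - 3300 = -190 - 3300 = -3490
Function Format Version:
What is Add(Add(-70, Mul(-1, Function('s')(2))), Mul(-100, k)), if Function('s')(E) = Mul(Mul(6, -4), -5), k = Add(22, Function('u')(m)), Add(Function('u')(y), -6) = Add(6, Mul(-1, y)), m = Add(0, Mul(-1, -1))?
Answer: -3490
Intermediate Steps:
m = 1 (m = Add(0, 1) = 1)
Function('u')(y) = Add(12, Mul(-1, y)) (Function('u')(y) = Add(6, Add(6, Mul(-1, y))) = Add(12, Mul(-1, y)))
k = 33 (k = Add(22, Add(12, Mul(-1, 1))) = Add(22, Add(12, -1)) = Add(22, 11) = 33)
Function('s')(E) = 120 (Function('s')(E) = Mul(-24, -5) = 120)
Add(Add(-70, Mul(-1, Function('s')(2))), Mul(-100, k)) = Add(Add(-70, Mul(-1, 120)), Mul(-100, 33)) = Add(Add(-70, -120), -3300) = Add(-190, -3300) = -3490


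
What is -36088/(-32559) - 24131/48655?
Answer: 970180411/1584158145 ≈ 0.61243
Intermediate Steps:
-36088/(-32559) - 24131/48655 = -36088*(-1/32559) - 24131*1/48655 = 36088/32559 - 24131/48655 = 970180411/1584158145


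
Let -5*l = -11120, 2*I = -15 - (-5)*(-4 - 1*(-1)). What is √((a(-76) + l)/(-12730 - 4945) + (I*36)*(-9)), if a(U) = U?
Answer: 4*√3795633429/3535 ≈ 69.713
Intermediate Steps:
I = -15 (I = (-15 - (-5)*(-4 - 1*(-1)))/2 = (-15 - (-5)*(-4 + 1))/2 = (-15 - (-5)*(-3))/2 = (-15 - 1*15)/2 = (-15 - 15)/2 = (½)*(-30) = -15)
l = 2224 (l = -⅕*(-11120) = 2224)
√((a(-76) + l)/(-12730 - 4945) + (I*36)*(-9)) = √((-76 + 2224)/(-12730 - 4945) - 15*36*(-9)) = √(2148/(-17675) - 540*(-9)) = √(2148*(-1/17675) + 4860) = √(-2148/17675 + 4860) = √(85898352/17675) = 4*√3795633429/3535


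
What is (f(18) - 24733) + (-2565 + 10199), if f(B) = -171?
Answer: -17270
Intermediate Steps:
(f(18) - 24733) + (-2565 + 10199) = (-171 - 24733) + (-2565 + 10199) = -24904 + 7634 = -17270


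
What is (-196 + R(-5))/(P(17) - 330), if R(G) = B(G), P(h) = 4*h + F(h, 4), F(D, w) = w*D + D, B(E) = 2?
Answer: 194/177 ≈ 1.0960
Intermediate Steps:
F(D, w) = D + D*w (F(D, w) = D*w + D = D + D*w)
P(h) = 9*h (P(h) = 4*h + h*(1 + 4) = 4*h + h*5 = 4*h + 5*h = 9*h)
R(G) = 2
(-196 + R(-5))/(P(17) - 330) = (-196 + 2)/(9*17 - 330) = -194/(153 - 330) = -194/(-177) = -194*(-1/177) = 194/177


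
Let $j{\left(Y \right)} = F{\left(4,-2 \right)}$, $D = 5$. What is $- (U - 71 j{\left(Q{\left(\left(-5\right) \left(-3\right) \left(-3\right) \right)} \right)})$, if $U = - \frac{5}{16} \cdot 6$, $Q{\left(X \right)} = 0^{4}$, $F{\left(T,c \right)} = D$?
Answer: $\frac{2855}{8} \approx 356.88$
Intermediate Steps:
$F{\left(T,c \right)} = 5$
$Q{\left(X \right)} = 0$
$j{\left(Y \right)} = 5$
$U = - \frac{15}{8}$ ($U = \left(-5\right) \frac{1}{16} \cdot 6 = \left(- \frac{5}{16}\right) 6 = - \frac{15}{8} \approx -1.875$)
$- (U - 71 j{\left(Q{\left(\left(-5\right) \left(-3\right) \left(-3\right) \right)} \right)}) = - (- \frac{15}{8} - 355) = \left(-1\right) \left(- \frac{2855}{8}\right) = \frac{2855}{8}$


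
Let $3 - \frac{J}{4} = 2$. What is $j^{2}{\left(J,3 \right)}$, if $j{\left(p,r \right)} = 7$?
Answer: $49$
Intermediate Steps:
$J = 4$ ($J = 12 - 8 = 4$)
$j^{2}{\left(J,3 \right)} = 7^{2} = 49$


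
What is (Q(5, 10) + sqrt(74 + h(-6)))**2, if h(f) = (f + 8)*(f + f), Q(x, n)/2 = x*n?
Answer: 10050 + 1000*sqrt(2) ≈ 11464.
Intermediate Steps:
Q(x, n) = 2*n*x (Q(x, n) = 2*(x*n) = 2*(n*x) = 2*n*x)
h(f) = 2*f*(8 + f) (h(f) = (8 + f)*(2*f) = 2*f*(8 + f))
(Q(5, 10) + sqrt(74 + h(-6)))**2 = (2*10*5 + sqrt(74 + 2*(-6)*(8 - 6)))**2 = (100 + sqrt(74 + 2*(-6)*2))**2 = (100 + sqrt(74 - 24))**2 = (100 + sqrt(50))**2 = (100 + 5*sqrt(2))**2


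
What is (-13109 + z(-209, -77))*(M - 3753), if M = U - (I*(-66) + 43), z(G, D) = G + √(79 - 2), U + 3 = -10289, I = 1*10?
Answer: 178834104 - 13428*√77 ≈ 1.7872e+8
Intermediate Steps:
I = 10
U = -10292 (U = -3 - 10289 = -10292)
z(G, D) = G + √77
M = -9675 (M = -10292 - (10*(-66) + 43) = -10292 - (-660 + 43) = -10292 - 1*(-617) = -10292 + 617 = -9675)
(-13109 + z(-209, -77))*(M - 3753) = (-13109 + (-209 + √77))*(-9675 - 3753) = (-13318 + √77)*(-13428) = 178834104 - 13428*√77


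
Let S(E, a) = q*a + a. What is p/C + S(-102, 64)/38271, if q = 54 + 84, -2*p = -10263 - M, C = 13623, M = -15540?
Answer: 13474783/347577222 ≈ 0.038768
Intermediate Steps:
p = -5277/2 (p = -(-10263 - 1*(-15540))/2 = -(-10263 + 15540)/2 = -½*5277 = -5277/2 ≈ -2638.5)
q = 138
S(E, a) = 139*a (S(E, a) = 138*a + a = 139*a)
p/C + S(-102, 64)/38271 = -5277/2/13623 + (139*64)/38271 = -5277/2*1/13623 + 8896*(1/38271) = -1759/9082 + 8896/38271 = 13474783/347577222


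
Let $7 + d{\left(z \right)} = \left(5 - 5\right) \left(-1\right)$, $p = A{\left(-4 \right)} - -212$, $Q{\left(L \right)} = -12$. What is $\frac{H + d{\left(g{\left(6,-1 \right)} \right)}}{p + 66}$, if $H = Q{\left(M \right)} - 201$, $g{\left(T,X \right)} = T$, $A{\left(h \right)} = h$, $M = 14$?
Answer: $- \frac{110}{137} \approx -0.80292$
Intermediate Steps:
$p = 208$ ($p = -4 - -212 = -4 + 212 = 208$)
$H = -213$ ($H = -12 - 201 = -213$)
$d{\left(z \right)} = -7$ ($d{\left(z \right)} = -7 + \left(5 - 5\right) \left(-1\right) = -7 + 0 \left(-1\right) = -7 + 0 = -7$)
$\frac{H + d{\left(g{\left(6,-1 \right)} \right)}}{p + 66} = \frac{-213 - 7}{208 + 66} = - \frac{220}{274} = \left(-220\right) \frac{1}{274} = - \frac{110}{137}$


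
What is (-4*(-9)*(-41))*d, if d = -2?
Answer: 2952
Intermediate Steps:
(-4*(-9)*(-41))*d = (-4*(-9)*(-41))*(-2) = (36*(-41))*(-2) = -1476*(-2) = 2952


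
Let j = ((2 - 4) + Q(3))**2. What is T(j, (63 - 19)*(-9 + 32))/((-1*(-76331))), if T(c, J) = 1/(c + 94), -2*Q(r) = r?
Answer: 4/32440675 ≈ 1.2330e-7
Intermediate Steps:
Q(r) = -r/2
j = 49/4 (j = ((2 - 4) - 1/2*3)**2 = (-2 - 3/2)**2 = (-7/2)**2 = 49/4 ≈ 12.250)
T(c, J) = 1/(94 + c)
T(j, (63 - 19)*(-9 + 32))/((-1*(-76331))) = 1/((94 + 49/4)*((-1*(-76331)))) = 1/((425/4)*76331) = (4/425)*(1/76331) = 4/32440675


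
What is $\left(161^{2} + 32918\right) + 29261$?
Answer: $88100$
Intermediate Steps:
$\left(161^{2} + 32918\right) + 29261 = \left(25921 + 32918\right) + 29261 = 58839 + 29261 = 88100$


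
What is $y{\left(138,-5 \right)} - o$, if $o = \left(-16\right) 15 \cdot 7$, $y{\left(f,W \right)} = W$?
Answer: $1675$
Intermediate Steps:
$o = -1680$ ($o = \left(-240\right) 7 = -1680$)
$y{\left(138,-5 \right)} - o = -5 - -1680 = -5 + 1680 = 1675$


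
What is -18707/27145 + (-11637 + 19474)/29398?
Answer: -337213021/798008710 ≈ -0.42257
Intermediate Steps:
-18707/27145 + (-11637 + 19474)/29398 = -18707*1/27145 + 7837*(1/29398) = -18707/27145 + 7837/29398 = -337213021/798008710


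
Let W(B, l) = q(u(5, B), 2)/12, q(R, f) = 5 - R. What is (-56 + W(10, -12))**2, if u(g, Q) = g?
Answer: 3136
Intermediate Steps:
W(B, l) = 0 (W(B, l) = (5 - 1*5)/12 = (5 - 5)*(1/12) = 0*(1/12) = 0)
(-56 + W(10, -12))**2 = (-56 + 0)**2 = (-56)**2 = 3136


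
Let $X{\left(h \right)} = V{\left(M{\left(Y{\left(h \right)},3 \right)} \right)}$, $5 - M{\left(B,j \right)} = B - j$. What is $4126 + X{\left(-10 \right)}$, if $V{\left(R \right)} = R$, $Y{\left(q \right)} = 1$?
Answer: $4133$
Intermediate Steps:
$M{\left(B,j \right)} = 5 + j - B$ ($M{\left(B,j \right)} = 5 - \left(B - j\right) = 5 + j - B$)
$X{\left(h \right)} = 7$ ($X{\left(h \right)} = 5 + 3 - 1 = 7$)
$4126 + X{\left(-10 \right)} = 4126 + 7 = 4133$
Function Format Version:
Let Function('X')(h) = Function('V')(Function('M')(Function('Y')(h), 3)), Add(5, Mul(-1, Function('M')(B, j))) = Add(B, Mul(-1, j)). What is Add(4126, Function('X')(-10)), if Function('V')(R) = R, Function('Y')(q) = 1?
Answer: 4133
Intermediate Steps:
Function('M')(B, j) = Add(5, j, Mul(-1, B)) (Function('M')(B, j) = Add(5, Mul(-1, Add(B, Mul(-1, j)))) = Add(5, Add(j, Mul(-1, B))) = Add(5, j, Mul(-1, B)))
Function('X')(h) = 7 (Function('X')(h) = Add(5, 3, Mul(-1, 1)) = Add(5, 3, -1) = 7)
Add(4126, Function('X')(-10)) = Add(4126, 7) = 4133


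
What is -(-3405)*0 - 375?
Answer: -375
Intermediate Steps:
-(-3405)*0 - 375 = -227*0 - 375 = 0 - 375 = -375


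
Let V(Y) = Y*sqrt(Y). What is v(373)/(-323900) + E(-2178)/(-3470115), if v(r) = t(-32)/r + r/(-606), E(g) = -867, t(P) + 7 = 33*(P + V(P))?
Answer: 4412963358647/16937332468696200 + 1056*I*sqrt(2)/30203675 ≈ 0.00026055 + 4.9445e-5*I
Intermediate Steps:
V(Y) = Y**(3/2)
t(P) = -7 + 33*P + 33*P**(3/2) (t(P) = -7 + 33*(P + P**(3/2)) = -7 + (33*P + 33*P**(3/2)) = -7 + 33*P + 33*P**(3/2))
v(r) = -r/606 + (-1063 - 4224*I*sqrt(2))/r (v(r) = (-7 + 33*(-32) + 33*(-32)**(3/2))/r + r/(-606) = (-7 - 1056 + 33*(-128*I*sqrt(2)))/r + r*(-1/606) = (-7 - 1056 - 4224*I*sqrt(2))/r - r/606 = (-1063 - 4224*I*sqrt(2))/r - r/606 = -r/606 + (-1063 - 4224*I*sqrt(2))/r)
v(373)/(-323900) + E(-2178)/(-3470115) = ((1/606)*(-644178 - 1*373**2 - 2559744*I*sqrt(2))/373)/(-323900) - 867/(-3470115) = ((1/606)*(1/373)*(-644178 - 1*139129 - 2559744*I*sqrt(2)))*(-1/323900) - 867*(-1/3470115) = ((1/606)*(1/373)*(-644178 - 139129 - 2559744*I*sqrt(2)))*(-1/323900) + 289/1156705 = ((1/606)*(1/373)*(-783307 - 2559744*I*sqrt(2)))*(-1/323900) + 289/1156705 = (-783307/226038 - 4224*I*sqrt(2)/373)*(-1/323900) + 289/1156705 = (783307/73213708200 + 1056*I*sqrt(2)/30203675) + 289/1156705 = 4412963358647/16937332468696200 + 1056*I*sqrt(2)/30203675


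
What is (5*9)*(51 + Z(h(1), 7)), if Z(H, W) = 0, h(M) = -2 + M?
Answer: 2295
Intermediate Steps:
(5*9)*(51 + Z(h(1), 7)) = (5*9)*(51 + 0) = 45*51 = 2295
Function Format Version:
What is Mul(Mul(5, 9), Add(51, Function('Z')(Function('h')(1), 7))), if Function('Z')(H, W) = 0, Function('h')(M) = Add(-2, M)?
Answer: 2295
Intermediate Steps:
Mul(Mul(5, 9), Add(51, Function('Z')(Function('h')(1), 7))) = Mul(Mul(5, 9), Add(51, 0)) = Mul(45, 51) = 2295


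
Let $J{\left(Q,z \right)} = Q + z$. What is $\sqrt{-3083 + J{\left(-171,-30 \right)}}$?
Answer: $2 i \sqrt{821} \approx 57.306 i$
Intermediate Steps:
$\sqrt{-3083 + J{\left(-171,-30 \right)}} = \sqrt{-3083 - 201} = \sqrt{-3284} = 2 i \sqrt{821}$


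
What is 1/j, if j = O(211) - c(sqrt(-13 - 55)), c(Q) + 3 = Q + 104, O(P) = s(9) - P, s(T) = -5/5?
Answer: I/(-313*I + 2*sqrt(17)) ≈ -0.0031927 + 8.4113e-5*I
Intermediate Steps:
s(T) = -1 (s(T) = -5*1/5 = -1)
O(P) = -1 - P
c(Q) = 101 + Q (c(Q) = -3 + (Q + 104) = -3 + (104 + Q) = 101 + Q)
j = -313 - 2*I*sqrt(17) (j = (-1 - 1*211) - (101 + sqrt(-13 - 55)) = (-1 - 211) - (101 + sqrt(-68)) = -212 - (101 + 2*I*sqrt(17)) = -212 + (-101 - 2*I*sqrt(17)) = -313 - 2*I*sqrt(17) ≈ -313.0 - 8.2462*I)
1/j = 1/(-313 - 2*I*sqrt(17))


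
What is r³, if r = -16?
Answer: -4096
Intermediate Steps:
r³ = (-16)³ = -4096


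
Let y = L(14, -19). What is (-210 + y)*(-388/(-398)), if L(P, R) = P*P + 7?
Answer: -1358/199 ≈ -6.8241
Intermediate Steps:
L(P, R) = 7 + P**2 (L(P, R) = P**2 + 7 = 7 + P**2)
y = 203 (y = 7 + 14**2 = 7 + 196 = 203)
(-210 + y)*(-388/(-398)) = (-210 + 203)*(-388/(-398)) = -(-2716)*(-1)/398 = -7*194/199 = -1358/199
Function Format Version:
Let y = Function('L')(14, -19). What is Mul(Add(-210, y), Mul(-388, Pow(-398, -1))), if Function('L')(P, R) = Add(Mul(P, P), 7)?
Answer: Rational(-1358, 199) ≈ -6.8241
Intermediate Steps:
Function('L')(P, R) = Add(7, Pow(P, 2)) (Function('L')(P, R) = Add(Pow(P, 2), 7) = Add(7, Pow(P, 2)))
y = 203 (y = Add(7, Pow(14, 2)) = Add(7, 196) = 203)
Mul(Add(-210, y), Mul(-388, Pow(-398, -1))) = Mul(Add(-210, 203), Mul(-388, Pow(-398, -1))) = Mul(-7, Mul(-388, Rational(-1, 398))) = Mul(-7, Rational(194, 199)) = Rational(-1358, 199)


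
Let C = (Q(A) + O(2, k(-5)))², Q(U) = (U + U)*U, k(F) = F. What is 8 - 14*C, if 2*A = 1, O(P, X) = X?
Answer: -551/2 ≈ -275.50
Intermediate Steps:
A = ½ (A = (½)*1 = ½ ≈ 0.50000)
Q(U) = 2*U² (Q(U) = (2*U)*U = 2*U²)
C = 81/4 (C = (2*(½)² - 5)² = (2*(¼) - 5)² = (½ - 5)² = (-9/2)² = 81/4 ≈ 20.250)
8 - 14*C = 8 - 14*81/4 = 8 - 567/2 = -551/2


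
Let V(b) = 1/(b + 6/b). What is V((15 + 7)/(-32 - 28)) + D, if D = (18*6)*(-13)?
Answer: -7751814/5521 ≈ -1404.1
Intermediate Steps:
D = -1404 (D = 108*(-13) = -1404)
V((15 + 7)/(-32 - 28)) + D = ((15 + 7)/(-32 - 28))/(6 + ((15 + 7)/(-32 - 28))²) - 1404 = (22/(-60))/(6 + (22/(-60))²) - 1404 = (22*(-1/60))/(6 + (22*(-1/60))²) - 1404 = -11/(30*(6 + (-11/30)²)) - 1404 = -11/(30*(6 + 121/900)) - 1404 = -11/(30*5521/900) - 1404 = -11/30*900/5521 - 1404 = -330/5521 - 1404 = -7751814/5521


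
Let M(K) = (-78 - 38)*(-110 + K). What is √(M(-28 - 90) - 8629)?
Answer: √17819 ≈ 133.49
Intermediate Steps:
M(K) = 12760 - 116*K (M(K) = -116*(-110 + K) = 12760 - 116*K)
√(M(-28 - 90) - 8629) = √((12760 - 116*(-28 - 90)) - 8629) = √((12760 - 116*(-118)) - 8629) = √((12760 + 13688) - 8629) = √(26448 - 8629) = √17819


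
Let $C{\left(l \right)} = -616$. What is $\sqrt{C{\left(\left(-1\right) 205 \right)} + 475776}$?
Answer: $2 \sqrt{118790} \approx 689.32$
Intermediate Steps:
$\sqrt{C{\left(\left(-1\right) 205 \right)} + 475776} = \sqrt{-616 + 475776} = \sqrt{475160} = 2 \sqrt{118790}$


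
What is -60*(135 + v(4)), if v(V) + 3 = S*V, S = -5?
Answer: -6720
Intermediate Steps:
v(V) = -3 - 5*V
-60*(135 + v(4)) = -60*(135 + (-3 - 5*4)) = -60*(135 + (-3 - 20)) = -60*(135 - 23) = -60*112 = -1*6720 = -6720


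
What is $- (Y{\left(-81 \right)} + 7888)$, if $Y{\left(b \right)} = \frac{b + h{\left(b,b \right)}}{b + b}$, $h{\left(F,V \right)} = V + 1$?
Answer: $- \frac{1278017}{162} \approx -7889.0$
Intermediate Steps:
$h{\left(F,V \right)} = 1 + V$
$Y{\left(b \right)} = \frac{1 + 2 b}{2 b}$ ($Y{\left(b \right)} = \frac{b + \left(1 + b\right)}{b + b} = \frac{1 + 2 b}{2 b}$)
$- (Y{\left(-81 \right)} + 7888) = - (\frac{\frac{1}{2} - 81}{-81} + 7888) = - (\left(- \frac{1}{81}\right) \left(- \frac{161}{2}\right) + 7888) = - (\frac{161}{162} + 7888) = \left(-1\right) \frac{1278017}{162} = - \frac{1278017}{162}$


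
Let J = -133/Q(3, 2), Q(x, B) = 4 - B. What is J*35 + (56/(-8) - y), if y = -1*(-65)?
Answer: -4799/2 ≈ -2399.5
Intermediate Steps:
y = 65
J = -133/2 (J = -133/(4 - 1*2) = -133/(4 - 2) = -133/2 ≈ -66.500)
J*35 + (56/(-8) - y) = -133/2*35 + (56/(-8) - 1*65) = -4655/2 + (56*(-⅛) - 65) = -4655/2 + (-7 - 65) = -4655/2 - 72 = -4799/2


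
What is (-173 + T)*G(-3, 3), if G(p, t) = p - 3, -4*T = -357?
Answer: 1005/2 ≈ 502.50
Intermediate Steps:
T = 357/4 (T = -1/4*(-357) = 357/4 ≈ 89.250)
G(p, t) = -3 + p
(-173 + T)*G(-3, 3) = (-173 + 357/4)*(-3 - 3) = -335/4*(-6) = 1005/2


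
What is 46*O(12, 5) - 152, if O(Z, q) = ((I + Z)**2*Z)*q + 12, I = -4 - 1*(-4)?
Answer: 397840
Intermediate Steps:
I = 0 (I = -4 + 4 = 0)
O(Z, q) = 12 + q*Z**3 (O(Z, q) = ((0 + Z)**2*Z)*q + 12 = (Z**2*Z)*q + 12 = Z**3*q + 12 = q*Z**3 + 12 = 12 + q*Z**3)
46*O(12, 5) - 152 = 46*(12 + 5*12**3) - 152 = 46*(12 + 5*1728) - 152 = 46*(12 + 8640) - 152 = 46*8652 - 152 = 397992 - 152 = 397840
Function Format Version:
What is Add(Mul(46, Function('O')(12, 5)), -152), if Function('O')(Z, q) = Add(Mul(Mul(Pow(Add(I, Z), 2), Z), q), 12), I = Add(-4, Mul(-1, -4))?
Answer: 397840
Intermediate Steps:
I = 0 (I = Add(-4, 4) = 0)
Function('O')(Z, q) = Add(12, Mul(q, Pow(Z, 3))) (Function('O')(Z, q) = Add(Mul(Mul(Pow(Add(0, Z), 2), Z), q), 12) = Add(Mul(Mul(Pow(Z, 2), Z), q), 12) = Add(Mul(Pow(Z, 3), q), 12) = Add(Mul(q, Pow(Z, 3)), 12) = Add(12, Mul(q, Pow(Z, 3))))
Add(Mul(46, Function('O')(12, 5)), -152) = Add(Mul(46, Add(12, Mul(5, Pow(12, 3)))), -152) = Add(Mul(46, Add(12, Mul(5, 1728))), -152) = Add(Mul(46, Add(12, 8640)), -152) = Add(Mul(46, 8652), -152) = Add(397992, -152) = 397840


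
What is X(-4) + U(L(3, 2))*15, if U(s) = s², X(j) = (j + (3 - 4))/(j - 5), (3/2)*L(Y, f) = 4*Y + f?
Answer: 11765/9 ≈ 1307.2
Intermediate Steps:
L(Y, f) = 2*f/3 + 8*Y/3 (L(Y, f) = 2*(4*Y + f)/3 = 2*(f + 4*Y)/3 = 2*f/3 + 8*Y/3)
X(j) = (-1 + j)/(-5 + j) (X(j) = (j - 1)/(-5 + j) = (-1 + j)/(-5 + j))
X(-4) + U(L(3, 2))*15 = (-1 - 4)/(-5 - 4) + ((⅔)*2 + (8/3)*3)²*15 = -5/(-9) + (4/3 + 8)²*15 = -⅑*(-5) + (28/3)²*15 = 5/9 + (784/9)*15 = 5/9 + 3920/3 = 11765/9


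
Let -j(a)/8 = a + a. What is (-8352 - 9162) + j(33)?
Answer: -18042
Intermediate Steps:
j(a) = -16*a (j(a) = -8*(a + a) = -16*a)
(-8352 - 9162) + j(33) = (-8352 - 9162) - 16*33 = -17514 - 528 = -18042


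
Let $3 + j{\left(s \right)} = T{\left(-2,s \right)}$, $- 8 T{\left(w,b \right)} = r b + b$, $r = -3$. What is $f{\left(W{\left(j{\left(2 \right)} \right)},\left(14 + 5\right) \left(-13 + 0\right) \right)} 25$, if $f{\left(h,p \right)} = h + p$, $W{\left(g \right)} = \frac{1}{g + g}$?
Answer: $-6180$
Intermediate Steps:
$T{\left(w,b \right)} = \frac{b}{4}$ ($T{\left(w,b \right)} = - \frac{- 3 b + b}{8} = - \frac{\left(-2\right) b}{8} = \frac{b}{4}$)
$j{\left(s \right)} = -3 + \frac{s}{4}$
$W{\left(g \right)} = \frac{1}{2 g}$
$f{\left(W{\left(j{\left(2 \right)} \right)},\left(14 + 5\right) \left(-13 + 0\right) \right)} 25 = \left(\frac{1}{2 \left(-3 + \frac{1}{4} \cdot 2\right)} + \left(14 + 5\right) \left(-13 + 0\right)\right) 25 = \left(\frac{1}{2 \left(-3 + \frac{1}{2}\right)} + 19 \left(-13\right)\right) 25 = \left(\frac{1}{2 \left(- \frac{5}{2}\right)} - 247\right) 25 = \left(\frac{1}{2} \left(- \frac{2}{5}\right) - 247\right) 25 = \left(- \frac{1}{5} - 247\right) 25 = \left(- \frac{1236}{5}\right) 25 = -6180$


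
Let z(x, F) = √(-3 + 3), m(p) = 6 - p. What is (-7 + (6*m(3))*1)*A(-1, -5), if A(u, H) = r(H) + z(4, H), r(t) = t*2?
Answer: -110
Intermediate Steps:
z(x, F) = 0 (z(x, F) = √0 = 0)
r(t) = 2*t
A(u, H) = 2*H (A(u, H) = 2*H + 0 = 2*H)
(-7 + (6*m(3))*1)*A(-1, -5) = (-7 + (6*(6 - 1*3))*1)*(2*(-5)) = (-7 + (6*(6 - 3))*1)*(-10) = (-7 + (6*3)*1)*(-10) = (-7 + 18*1)*(-10) = (-7 + 18)*(-10) = 11*(-10) = -110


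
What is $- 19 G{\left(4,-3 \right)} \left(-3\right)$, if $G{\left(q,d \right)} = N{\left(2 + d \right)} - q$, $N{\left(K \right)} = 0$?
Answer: $-228$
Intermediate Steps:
$G{\left(q,d \right)} = - q$ ($G{\left(q,d \right)} = 0 - q = - q$)
$- 19 G{\left(4,-3 \right)} \left(-3\right) = - 19 \left(\left(-1\right) 4\right) \left(-3\right) = \left(-19\right) \left(-4\right) \left(-3\right) = 76 \left(-3\right) = -228$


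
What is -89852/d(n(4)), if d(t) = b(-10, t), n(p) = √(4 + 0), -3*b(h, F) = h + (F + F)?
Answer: -44926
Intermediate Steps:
b(h, F) = -2*F/3 - h/3 (b(h, F) = -(h + (F + F))/3 = -(h + 2*F)/3 = -2*F/3 - h/3)
n(p) = 2 (n(p) = √4 = 2)
d(t) = 10/3 - 2*t/3 (d(t) = -2*t/3 - ⅓*(-10) = -2*t/3 + 10/3 = 10/3 - 2*t/3)
-89852/d(n(4)) = -89852/(10/3 - ⅔*2) = -89852/(10/3 - 4/3) = -89852/2 = -89852*½ = -44926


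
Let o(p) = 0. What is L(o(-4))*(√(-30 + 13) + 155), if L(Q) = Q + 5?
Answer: 775 + 5*I*√17 ≈ 775.0 + 20.616*I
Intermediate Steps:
L(Q) = 5 + Q
L(o(-4))*(√(-30 + 13) + 155) = (5 + 0)*(√(-30 + 13) + 155) = 5*(√(-17) + 155) = 5*(I*√17 + 155) = 5*(155 + I*√17) = 775 + 5*I*√17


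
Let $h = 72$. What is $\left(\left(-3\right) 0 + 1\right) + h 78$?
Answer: $5617$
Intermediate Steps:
$\left(\left(-3\right) 0 + 1\right) + h 78 = \left(\left(-3\right) 0 + 1\right) + 72 \cdot 78 = \left(0 + 1\right) + 5616 = 1 + 5616 = 5617$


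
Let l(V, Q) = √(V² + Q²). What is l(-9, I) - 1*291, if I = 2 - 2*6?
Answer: -291 + √181 ≈ -277.55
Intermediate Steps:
I = -10 (I = 2 - 12 = -10)
l(V, Q) = √(Q² + V²)
l(-9, I) - 1*291 = √((-10)² + (-9)²) - 1*291 = √(100 + 81) - 291 = √181 - 291 = -291 + √181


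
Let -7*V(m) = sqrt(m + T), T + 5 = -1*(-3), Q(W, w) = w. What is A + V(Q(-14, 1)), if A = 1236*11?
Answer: 13596 - I/7 ≈ 13596.0 - 0.14286*I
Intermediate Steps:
T = -2 (T = -5 - 1*(-3) = -5 + 3 = -2)
V(m) = -sqrt(-2 + m)/7 (V(m) = -sqrt(m - 2)/7 = -sqrt(-2 + m)/7)
A = 13596
A + V(Q(-14, 1)) = 13596 - sqrt(-2 + 1)/7 = 13596 - I/7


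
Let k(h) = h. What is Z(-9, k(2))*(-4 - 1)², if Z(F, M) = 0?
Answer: 0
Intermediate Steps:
Z(-9, k(2))*(-4 - 1)² = 0*(-4 - 1)² = 0*(-5)² = 0*25 = 0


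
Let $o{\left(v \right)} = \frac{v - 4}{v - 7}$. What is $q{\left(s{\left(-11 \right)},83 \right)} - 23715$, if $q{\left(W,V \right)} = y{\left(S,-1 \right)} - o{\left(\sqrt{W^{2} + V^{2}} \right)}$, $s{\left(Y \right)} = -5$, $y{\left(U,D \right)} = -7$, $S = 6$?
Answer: $- \frac{162858416}{6865} - \frac{3 \sqrt{6914}}{6865} \approx -23723.0$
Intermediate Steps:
$o{\left(v \right)} = \frac{-4 + v}{-7 + v}$
$q{\left(W,V \right)} = -7 - \frac{-4 + \sqrt{V^{2} + W^{2}}}{-7 + \sqrt{V^{2} + W^{2}}}$ ($q{\left(W,V \right)} = -7 - \frac{-4 + \sqrt{W^{2} + V^{2}}}{-7 + \sqrt{W^{2} + V^{2}}} = -7 - \frac{-4 + \sqrt{V^{2} + W^{2}}}{-7 + \sqrt{V^{2} + W^{2}}}$)
$q{\left(s{\left(-11 \right)},83 \right)} - 23715 = \frac{53 - 8 \sqrt{83^{2} + \left(-5\right)^{2}}}{-7 + \sqrt{83^{2} + \left(-5\right)^{2}}} - 23715 = \frac{53 - 8 \sqrt{6889 + 25}}{-7 + \sqrt{6889 + 25}} - 23715 = \frac{53 - 8 \sqrt{6914}}{-7 + \sqrt{6914}} - 23715 = -23715 + \frac{53 - 8 \sqrt{6914}}{-7 + \sqrt{6914}}$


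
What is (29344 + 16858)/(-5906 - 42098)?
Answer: -23101/24002 ≈ -0.96246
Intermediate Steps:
(29344 + 16858)/(-5906 - 42098) = 46202/(-48004) = 46202*(-1/48004) = -23101/24002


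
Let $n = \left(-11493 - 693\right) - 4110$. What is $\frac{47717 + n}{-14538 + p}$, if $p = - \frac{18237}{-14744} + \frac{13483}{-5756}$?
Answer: $- \frac{51280560872}{23728509131} \approx -2.1611$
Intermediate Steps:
$p = - \frac{23455295}{21216616}$ ($p = \left(-18237\right) \left(- \frac{1}{14744}\right) + 13483 \left(- \frac{1}{5756}\right) = \frac{18237}{14744} - \frac{13483}{5756} = - \frac{23455295}{21216616} \approx -1.1055$)
$n = -16296$ ($n = -12186 - 4110 = -16296$)
$\frac{47717 + n}{-14538 + p} = \frac{47717 - 16296}{-14538 - \frac{23455295}{21216616}} = \frac{31421}{- \frac{308470618703}{21216616}} = 31421 \left(- \frac{21216616}{308470618703}\right) = - \frac{51280560872}{23728509131}$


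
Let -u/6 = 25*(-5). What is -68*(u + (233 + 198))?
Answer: -80308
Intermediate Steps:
u = 750 (u = -150*(-5) = -6*(-125) = 750)
-68*(u + (233 + 198)) = -68*(750 + (233 + 198)) = -68*(750 + 431) = -68*1181 = -80308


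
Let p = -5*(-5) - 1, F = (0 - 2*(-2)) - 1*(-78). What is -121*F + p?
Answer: -9898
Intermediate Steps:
F = 82 (F = (0 + 4) + 78 = 4 + 78 = 82)
p = 24 (p = 25 - 1 = 24)
-121*F + p = -121*82 + 24 = -9922 + 24 = -9898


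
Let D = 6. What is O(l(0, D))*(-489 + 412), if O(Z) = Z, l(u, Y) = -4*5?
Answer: 1540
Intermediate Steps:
l(u, Y) = -20
O(l(0, D))*(-489 + 412) = -20*(-489 + 412) = -20*(-77) = 1540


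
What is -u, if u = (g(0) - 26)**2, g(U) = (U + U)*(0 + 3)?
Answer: -676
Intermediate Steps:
g(U) = 6*U (g(U) = (2*U)*3 = 6*U)
u = 676 (u = (6*0 - 26)**2 = (0 - 26)**2 = (-26)**2 = 676)
-u = -1*676 = -676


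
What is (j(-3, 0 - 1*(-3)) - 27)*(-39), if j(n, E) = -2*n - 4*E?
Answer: 1287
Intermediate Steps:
j(n, E) = -4*E - 2*n
(j(-3, 0 - 1*(-3)) - 27)*(-39) = ((-4*(0 - 1*(-3)) - 2*(-3)) - 27)*(-39) = ((-4*(0 + 3) + 6) - 27)*(-39) = ((-4*3 + 6) - 27)*(-39) = ((-12 + 6) - 27)*(-39) = (-6 - 27)*(-39) = -33*(-39) = 1287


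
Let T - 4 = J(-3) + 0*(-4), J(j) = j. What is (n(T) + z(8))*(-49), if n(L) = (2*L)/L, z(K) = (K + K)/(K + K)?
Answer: -147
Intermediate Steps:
T = 1 (T = 4 + (-3 + 0*(-4)) = 4 + (-3 + 0) = 4 - 3 = 1)
z(K) = 1 (z(K) = (2*K)/((2*K)) = (2*K)*(1/(2*K)) = 1)
n(L) = 2
(n(T) + z(8))*(-49) = (2 + 1)*(-49) = 3*(-49) = -147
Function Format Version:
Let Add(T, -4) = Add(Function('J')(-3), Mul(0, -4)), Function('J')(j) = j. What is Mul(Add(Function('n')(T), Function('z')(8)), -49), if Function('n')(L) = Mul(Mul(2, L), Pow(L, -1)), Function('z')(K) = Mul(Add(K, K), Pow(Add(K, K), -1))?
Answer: -147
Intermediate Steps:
T = 1 (T = Add(4, Add(-3, Mul(0, -4))) = Add(4, Add(-3, 0)) = Add(4, -3) = 1)
Function('z')(K) = 1 (Function('z')(K) = Mul(Mul(2, K), Pow(Mul(2, K), -1)) = Mul(Mul(2, K), Mul(Rational(1, 2), Pow(K, -1))) = 1)
Function('n')(L) = 2
Mul(Add(Function('n')(T), Function('z')(8)), -49) = Mul(Add(2, 1), -49) = Mul(3, -49) = -147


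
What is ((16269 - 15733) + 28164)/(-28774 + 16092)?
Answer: -14350/6341 ≈ -2.2631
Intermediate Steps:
((16269 - 15733) + 28164)/(-28774 + 16092) = (536 + 28164)/(-12682) = 28700*(-1/12682) = -14350/6341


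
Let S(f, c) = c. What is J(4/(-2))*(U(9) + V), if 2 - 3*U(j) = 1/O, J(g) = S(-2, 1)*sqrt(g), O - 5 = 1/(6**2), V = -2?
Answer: -760*I*sqrt(2)/543 ≈ -1.9794*I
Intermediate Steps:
O = 181/36 (O = 5 + 1/(6**2) = 5 + 1/36 = 181/36 ≈ 5.0278)
J(g) = sqrt(g) (J(g) = 1*sqrt(g) = sqrt(g))
U(j) = 326/543 (U(j) = 2/3 - 1/(3*181/36) = 2/3 - 1/3*36/181 = 2/3 - 12/181 = 326/543)
J(4/(-2))*(U(9) + V) = sqrt(4/(-2))*(326/543 - 2) = sqrt(4*(-1/2))*(-760/543) = sqrt(-2)*(-760/543) = (I*sqrt(2))*(-760/543) = -760*I*sqrt(2)/543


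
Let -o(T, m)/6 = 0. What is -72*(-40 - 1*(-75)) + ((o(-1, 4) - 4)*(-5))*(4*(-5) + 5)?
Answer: -2820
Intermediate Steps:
o(T, m) = 0 (o(T, m) = -6*0 = 0)
-72*(-40 - 1*(-75)) + ((o(-1, 4) - 4)*(-5))*(4*(-5) + 5) = -72*(-40 - 1*(-75)) + ((0 - 4)*(-5))*(4*(-5) + 5) = -72*(-40 + 75) + (-4*(-5))*(-20 + 5) = -72*35 + 20*(-15) = -2520 - 300 = -2820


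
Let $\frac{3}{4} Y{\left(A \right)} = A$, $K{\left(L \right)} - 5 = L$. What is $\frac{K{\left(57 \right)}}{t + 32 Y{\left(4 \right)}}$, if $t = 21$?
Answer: $\frac{186}{575} \approx 0.32348$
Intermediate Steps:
$K{\left(L \right)} = 5 + L$
$Y{\left(A \right)} = \frac{4 A}{3}$
$\frac{K{\left(57 \right)}}{t + 32 Y{\left(4 \right)}} = \frac{5 + 57}{21 + 32 \cdot \frac{4}{3} \cdot 4} = \frac{62}{21 + 32 \cdot \frac{16}{3}} = \frac{62}{21 + \frac{512}{3}} = \frac{62}{\frac{575}{3}} = 62 \cdot \frac{3}{575} = \frac{186}{575}$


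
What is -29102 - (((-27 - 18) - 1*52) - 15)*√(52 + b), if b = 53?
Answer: -29102 + 112*√105 ≈ -27954.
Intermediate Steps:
-29102 - (((-27 - 18) - 1*52) - 15)*√(52 + b) = -29102 - (((-27 - 18) - 1*52) - 15)*√(52 + 53) = -29102 - ((-45 - 52) - 15)*√105 = -29102 - (-97 - 15)*√105 = -29102 - (-112)*√105 = -29102 + 112*√105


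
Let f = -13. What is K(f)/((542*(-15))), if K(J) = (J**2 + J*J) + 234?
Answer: -286/4065 ≈ -0.070357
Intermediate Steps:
K(J) = 234 + 2*J**2 (K(J) = (J**2 + J**2) + 234 = 2*J**2 + 234 = 234 + 2*J**2)
K(f)/((542*(-15))) = (234 + 2*(-13)**2)/((542*(-15))) = (234 + 2*169)/(-8130) = (234 + 338)*(-1/8130) = 572*(-1/8130) = -286/4065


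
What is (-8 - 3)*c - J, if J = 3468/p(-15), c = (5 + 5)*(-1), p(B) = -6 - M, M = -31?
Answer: -718/25 ≈ -28.720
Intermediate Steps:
p(B) = 25 (p(B) = -6 - 1*(-31) = -6 + 31 = 25)
c = -10 (c = 10*(-1) = -10)
J = 3468/25 ≈ 138.72
(-8 - 3)*c - J = (-8 - 3)*(-10) - 1*3468/25 = -11*(-10) - 3468/25 = 110 - 3468/25 = -718/25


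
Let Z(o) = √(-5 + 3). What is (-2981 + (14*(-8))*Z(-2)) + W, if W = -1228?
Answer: -4209 - 112*I*√2 ≈ -4209.0 - 158.39*I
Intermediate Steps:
Z(o) = I*√2 (Z(o) = √(-2) = I*√2)
(-2981 + (14*(-8))*Z(-2)) + W = (-2981 + (14*(-8))*(I*√2)) - 1228 = (-2981 - 112*I*√2) - 1228 = -4209 - 112*I*√2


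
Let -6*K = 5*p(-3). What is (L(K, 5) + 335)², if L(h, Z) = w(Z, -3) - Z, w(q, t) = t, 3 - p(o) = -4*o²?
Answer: 106929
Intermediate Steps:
p(o) = 3 + 4*o² (p(o) = 3 - (-4)*o² = 3 + 4*o²)
K = -65/2 (K = -5*(3 + 4*(-3)²)/6 = -5*(3 + 4*9)/6 = -5*(3 + 36)/6 = -5*39/6 = -⅙*195 = -65/2 ≈ -32.500)
L(h, Z) = -3 - Z
(L(K, 5) + 335)² = ((-3 - 1*5) + 335)² = ((-3 - 5) + 335)² = (-8 + 335)² = 327² = 106929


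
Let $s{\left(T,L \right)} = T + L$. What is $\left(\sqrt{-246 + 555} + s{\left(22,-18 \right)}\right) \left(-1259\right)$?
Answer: $-5036 - 1259 \sqrt{309} \approx -27167.0$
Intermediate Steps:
$s{\left(T,L \right)} = L + T$
$\left(\sqrt{-246 + 555} + s{\left(22,-18 \right)}\right) \left(-1259\right) = \left(\sqrt{-246 + 555} + \left(-18 + 22\right)\right) \left(-1259\right) = \left(\sqrt{309} + 4\right) \left(-1259\right) = \left(4 + \sqrt{309}\right) \left(-1259\right) = -5036 - 1259 \sqrt{309}$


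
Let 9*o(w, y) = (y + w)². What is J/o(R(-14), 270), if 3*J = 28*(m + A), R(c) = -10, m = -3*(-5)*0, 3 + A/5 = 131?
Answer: 672/845 ≈ 0.79527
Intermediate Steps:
A = 640 (A = -15 + 5*131 = -15 + 655 = 640)
m = 0 (m = 15*0 = 0)
o(w, y) = (w + y)²/9 (o(w, y) = (y + w)²/9 = (w + y)²/9)
J = 17920/3 (J = (28*(0 + 640))/3 = (28*640)/3 = (⅓)*17920 = 17920/3 ≈ 5973.3)
J/o(R(-14), 270) = 17920/(3*(((-10 + 270)²/9))) = 17920/(3*(((⅑)*260²))) = 17920/(3*(((⅑)*67600))) = 17920/(3*(67600/9)) = (17920/3)*(9/67600) = 672/845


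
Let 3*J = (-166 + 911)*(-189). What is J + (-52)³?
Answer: -187543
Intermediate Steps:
J = -46935 (J = ((-166 + 911)*(-189))/3 = (745*(-189))/3 = (⅓)*(-140805) = -46935)
J + (-52)³ = -46935 + (-52)³ = -46935 - 140608 = -187543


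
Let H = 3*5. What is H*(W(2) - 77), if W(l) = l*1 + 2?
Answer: -1095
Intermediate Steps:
H = 15
W(l) = 2 + l (W(l) = l + 2 = 2 + l)
H*(W(2) - 77) = 15*((2 + 2) - 77) = 15*(4 - 77) = 15*(-73) = -1095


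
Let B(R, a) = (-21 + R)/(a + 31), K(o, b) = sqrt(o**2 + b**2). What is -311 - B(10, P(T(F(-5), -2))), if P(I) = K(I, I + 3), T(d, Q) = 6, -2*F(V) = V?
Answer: -262143/844 - 33*sqrt(13)/844 ≈ -310.74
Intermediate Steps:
F(V) = -V/2
K(o, b) = sqrt(b**2 + o**2)
P(I) = sqrt(I**2 + (3 + I)**2) (P(I) = sqrt((I + 3)**2 + I**2) = sqrt((3 + I)**2 + I**2) = sqrt(I**2 + (3 + I)**2))
B(R, a) = (-21 + R)/(31 + a)
-311 - B(10, P(T(F(-5), -2))) = -311 - (-21 + 10)/(31 + sqrt(6**2 + (3 + 6)**2)) = -311 - (-11)/(31 + sqrt(36 + 9**2)) = -311 - (-11)/(31 + sqrt(36 + 81)) = -311 - (-11)/(31 + sqrt(117)) = -311 - (-11)/(31 + 3*sqrt(13)) = -311 + 11/(31 + 3*sqrt(13))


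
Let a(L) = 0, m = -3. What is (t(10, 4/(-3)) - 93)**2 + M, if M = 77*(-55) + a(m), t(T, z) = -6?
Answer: 5566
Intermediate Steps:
M = -4235 (M = 77*(-55) + 0 = -4235 + 0 = -4235)
(t(10, 4/(-3)) - 93)**2 + M = (-6 - 93)**2 - 4235 = (-99)**2 - 4235 = 9801 - 4235 = 5566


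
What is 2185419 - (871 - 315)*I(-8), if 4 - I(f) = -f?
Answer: 2187643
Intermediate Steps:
I(f) = 4 + f (I(f) = 4 - (-1)*f = 4 + f)
2185419 - (871 - 315)*I(-8) = 2185419 - (871 - 315)*(4 - 8) = 2185419 - 556*(-4) = 2185419 - 1*(-2224) = 2185419 + 2224 = 2187643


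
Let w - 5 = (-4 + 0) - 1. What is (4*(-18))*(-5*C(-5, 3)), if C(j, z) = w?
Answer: 0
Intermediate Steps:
w = 0 (w = 5 + ((-4 + 0) - 1) = 5 + (-4 - 1) = 5 - 5 = 0)
C(j, z) = 0
(4*(-18))*(-5*C(-5, 3)) = (4*(-18))*(-5*0) = -72*0 = 0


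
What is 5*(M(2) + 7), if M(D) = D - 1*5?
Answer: 20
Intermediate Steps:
M(D) = -5 + D (M(D) = D - 5 = -5 + D)
5*(M(2) + 7) = 5*((-5 + 2) + 7) = 5*(-3 + 7) = 5*4 = 20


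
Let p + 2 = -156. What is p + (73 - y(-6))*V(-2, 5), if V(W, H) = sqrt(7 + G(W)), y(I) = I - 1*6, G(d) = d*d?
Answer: -158 + 85*sqrt(11) ≈ 123.91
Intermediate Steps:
p = -158 (p = -2 - 156 = -158)
G(d) = d**2
y(I) = -6 + I (y(I) = I - 6 = -6 + I)
V(W, H) = sqrt(7 + W**2)
p + (73 - y(-6))*V(-2, 5) = -158 + (73 - (-6 - 6))*sqrt(7 + (-2)**2) = -158 + (73 - 1*(-12))*sqrt(7 + 4) = -158 + (73 + 12)*sqrt(11) = -158 + 85*sqrt(11)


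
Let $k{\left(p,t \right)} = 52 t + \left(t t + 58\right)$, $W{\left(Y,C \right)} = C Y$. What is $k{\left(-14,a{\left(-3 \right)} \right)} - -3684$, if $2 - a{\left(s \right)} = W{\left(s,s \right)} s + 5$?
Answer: $5566$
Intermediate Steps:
$a{\left(s \right)} = -3 - s^{3}$ ($a{\left(s \right)} = 2 - \left(s s s + 5\right) = 2 - \left(s^{2} s + 5\right) = 2 - \left(s^{3} + 5\right) = 2 - \left(5 + s^{3}\right) = -3 - s^{3}$)
$k{\left(p,t \right)} = 58 + t^{2} + 52 t$ ($k{\left(p,t \right)} = 52 t + \left(t^{2} + 58\right) = 52 t + \left(58 + t^{2}\right) = 58 + t^{2} + 52 t$)
$k{\left(-14,a{\left(-3 \right)} \right)} - -3684 = \left(58 + \left(-3 - \left(-3\right)^{3}\right)^{2} + 52 \left(-3 - \left(-3\right)^{3}\right)\right) - -3684 = \left(58 + \left(-3 - -27\right)^{2} + 52 \left(-3 - -27\right)\right) + 3684 = \left(58 + \left(-3 + 27\right)^{2} + 52 \left(-3 + 27\right)\right) + 3684 = \left(58 + 24^{2} + 52 \cdot 24\right) + 3684 = \left(58 + 576 + 1248\right) + 3684 = 1882 + 3684 = 5566$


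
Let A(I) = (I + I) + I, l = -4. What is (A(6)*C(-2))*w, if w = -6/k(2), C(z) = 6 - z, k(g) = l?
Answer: 216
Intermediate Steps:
k(g) = -4
w = 3/2 (w = -6/(-4) = -6*(-¼) = 3/2 ≈ 1.5000)
A(I) = 3*I (A(I) = 2*I + I = 3*I)
(A(6)*C(-2))*w = ((3*6)*(6 - 1*(-2)))*(3/2) = (18*(6 + 2))*(3/2) = (18*8)*(3/2) = 144*(3/2) = 216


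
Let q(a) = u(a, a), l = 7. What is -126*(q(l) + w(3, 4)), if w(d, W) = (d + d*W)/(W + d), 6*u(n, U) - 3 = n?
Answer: -480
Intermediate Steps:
u(n, U) = 1/2 + n/6
w(d, W) = (d + W*d)/(W + d)
q(a) = 1/2 + a/6
-126*(q(l) + w(3, 4)) = -126*((1/2 + (1/6)*7) + 3*(1 + 4)/(4 + 3)) = -126*((1/2 + 7/6) + 3*5/7) = -126*(5/3 + 3*(1/7)*5) = -126*(5/3 + 15/7) = -126*80/21 = -480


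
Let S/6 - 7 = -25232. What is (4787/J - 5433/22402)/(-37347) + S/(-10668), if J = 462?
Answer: 348216494847647/24544727531478 ≈ 14.187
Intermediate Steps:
S = -151350 (S = 42 + 6*(-25232) = 42 - 151392 = -151350)
(4787/J - 5433/22402)/(-37347) + S/(-10668) = (4787/462 - 5433/22402)/(-37347) - 151350/(-10668) = (4787*(1/462) - 5433*1/22402)*(-1/37347) - 151350*(-1/10668) = (4787/462 - 5433/22402)*(-1/37347) + 25225/1778 = (26182082/2587431)*(-1/37347) + 25225/1778 = -26182082/96632785557 + 25225/1778 = 348216494847647/24544727531478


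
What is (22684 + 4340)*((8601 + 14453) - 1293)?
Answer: 588069264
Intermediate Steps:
(22684 + 4340)*((8601 + 14453) - 1293) = 27024*(23054 - 1293) = 27024*21761 = 588069264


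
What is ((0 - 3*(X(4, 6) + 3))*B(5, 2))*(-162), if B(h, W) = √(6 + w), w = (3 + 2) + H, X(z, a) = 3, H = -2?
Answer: 8748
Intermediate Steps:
w = 3 (w = (3 + 2) - 2 = 5 - 2 = 3)
B(h, W) = 3 (B(h, W) = √(6 + 3) = √9 = 3)
((0 - 3*(X(4, 6) + 3))*B(5, 2))*(-162) = ((0 - 3*(3 + 3))*3)*(-162) = ((0 - 3*6)*3)*(-162) = ((0 - 18)*3)*(-162) = -18*3*(-162) = -54*(-162) = 8748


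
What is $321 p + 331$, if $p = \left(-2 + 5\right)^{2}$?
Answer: $3220$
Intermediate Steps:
$p = 9$ ($p = 3^{2} = 9$)
$321 p + 331 = 321 \cdot 9 + 331 = 2889 + 331 = 3220$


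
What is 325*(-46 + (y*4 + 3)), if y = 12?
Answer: 1625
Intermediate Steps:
325*(-46 + (y*4 + 3)) = 325*(-46 + (12*4 + 3)) = 325*(-46 + (48 + 3)) = 325*(-46 + 51) = 325*5 = 1625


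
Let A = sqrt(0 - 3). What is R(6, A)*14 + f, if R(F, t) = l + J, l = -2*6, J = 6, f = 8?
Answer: -76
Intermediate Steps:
l = -12
A = I*sqrt(3) (A = sqrt(-3) = I*sqrt(3) ≈ 1.732*I)
R(F, t) = -6 (R(F, t) = -12 + 6 = -6)
R(6, A)*14 + f = -6*14 + 8 = -84 + 8 = -76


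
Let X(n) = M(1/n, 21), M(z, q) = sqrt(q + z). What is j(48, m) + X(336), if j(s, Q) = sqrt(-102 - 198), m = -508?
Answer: sqrt(148197)/84 + 10*I*sqrt(3) ≈ 4.5829 + 17.32*I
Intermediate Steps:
j(s, Q) = 10*I*sqrt(3) (j(s, Q) = sqrt(-300) = 10*I*sqrt(3))
X(n) = sqrt(21 + 1/n)
j(48, m) + X(336) = 10*I*sqrt(3) + sqrt(21 + 1/336) = 10*I*sqrt(3) + sqrt(7057/336) = 10*I*sqrt(3) + sqrt(148197)/84 = sqrt(148197)/84 + 10*I*sqrt(3)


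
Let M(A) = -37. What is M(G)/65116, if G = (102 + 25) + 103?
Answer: -37/65116 ≈ -0.00056822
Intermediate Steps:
G = 230 (G = 127 + 103 = 230)
M(G)/65116 = -37/65116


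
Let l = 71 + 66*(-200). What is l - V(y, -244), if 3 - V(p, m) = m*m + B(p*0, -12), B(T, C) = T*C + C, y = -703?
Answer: 46392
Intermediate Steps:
l = -13129 (l = 71 - 13200 = -13129)
B(T, C) = C + C*T (B(T, C) = C*T + C = C + C*T)
V(p, m) = 15 - m² (V(p, m) = 3 - (m*m - 12*(1 + p*0)) = 3 - (m² - 12*(1 + 0)) = 3 - (m² - 12*1) = 3 - (m² - 12) = 3 - (-12 + m²) = 3 + (12 - m²) = 15 - m²)
l - V(y, -244) = -13129 - (15 - 1*(-244)²) = -13129 - (15 - 1*59536) = -13129 - (15 - 59536) = -13129 - 1*(-59521) = -13129 + 59521 = 46392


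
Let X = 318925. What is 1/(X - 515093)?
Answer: -1/196168 ≈ -5.0977e-6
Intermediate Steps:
1/(X - 515093) = 1/(318925 - 515093) = 1/(-196168) = -1/196168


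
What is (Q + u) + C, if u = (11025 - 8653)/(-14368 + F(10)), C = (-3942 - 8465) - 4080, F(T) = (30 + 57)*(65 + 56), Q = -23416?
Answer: -153269795/3841 ≈ -39904.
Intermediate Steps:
F(T) = 10527 (F(T) = 87*121 = 10527)
C = -16487 (C = -12407 - 4080 = -16487)
u = -2372/3841 (u = (11025 - 8653)/(-14368 + 10527) = 2372/(-3841) = 2372*(-1/3841) = -2372/3841 ≈ -0.61755)
(Q + u) + C = (-23416 - 2372/3841) - 16487 = -89943228/3841 - 16487 = -153269795/3841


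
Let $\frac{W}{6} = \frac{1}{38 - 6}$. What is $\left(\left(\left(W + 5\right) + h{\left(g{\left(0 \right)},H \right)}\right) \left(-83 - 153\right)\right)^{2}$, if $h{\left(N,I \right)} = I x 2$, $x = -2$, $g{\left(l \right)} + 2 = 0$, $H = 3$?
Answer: $\frac{41357761}{16} \approx 2.5849 \cdot 10^{6}$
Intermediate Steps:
$g{\left(l \right)} = -2$ ($g{\left(l \right)} = -2 + 0 = -2$)
$W = \frac{3}{16}$ ($W = \frac{6}{38 - 6} = \frac{6}{32} = 6 \cdot \frac{1}{32} = \frac{3}{16} \approx 0.1875$)
$h{\left(N,I \right)} = - 4 I$ ($h{\left(N,I \right)} = I \left(-2\right) 2 = - 2 I 2 = - 4 I$)
$\left(\left(\left(W + 5\right) + h{\left(g{\left(0 \right)},H \right)}\right) \left(-83 - 153\right)\right)^{2} = \left(\left(\left(\frac{3}{16} + 5\right) - 12\right) \left(-83 - 153\right)\right)^{2} = \left(\left(\frac{83}{16} - 12\right) \left(-236\right)\right)^{2} = \left(\left(- \frac{109}{16}\right) \left(-236\right)\right)^{2} = \left(\frac{6431}{4}\right)^{2} = \frac{41357761}{16}$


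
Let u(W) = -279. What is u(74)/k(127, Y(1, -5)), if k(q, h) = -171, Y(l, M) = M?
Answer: 31/19 ≈ 1.6316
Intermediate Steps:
u(74)/k(127, Y(1, -5)) = -279/(-171) = -279*(-1/171) = 31/19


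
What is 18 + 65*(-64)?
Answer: -4142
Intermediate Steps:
18 + 65*(-64) = 18 - 4160 = -4142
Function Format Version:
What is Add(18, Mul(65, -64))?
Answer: -4142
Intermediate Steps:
Add(18, Mul(65, -64)) = Add(18, -4160) = -4142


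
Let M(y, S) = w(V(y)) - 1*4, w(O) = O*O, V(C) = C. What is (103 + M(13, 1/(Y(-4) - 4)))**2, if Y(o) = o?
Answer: 71824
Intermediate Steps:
w(O) = O**2
M(y, S) = -4 + y**2 (M(y, S) = y**2 - 1*4 = y**2 - 4 = -4 + y**2)
(103 + M(13, 1/(Y(-4) - 4)))**2 = (103 + (-4 + 13**2))**2 = (103 + (-4 + 169))**2 = (103 + 165)**2 = 268**2 = 71824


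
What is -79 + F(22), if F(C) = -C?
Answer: -101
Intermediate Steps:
-79 + F(22) = -79 - 1*22 = -79 - 22 = -101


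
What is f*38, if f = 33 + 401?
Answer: 16492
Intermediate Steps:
f = 434
f*38 = 434*38 = 16492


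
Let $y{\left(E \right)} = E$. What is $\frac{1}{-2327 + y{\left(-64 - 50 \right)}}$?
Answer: $- \frac{1}{2441} \approx -0.00040967$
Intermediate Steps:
$\frac{1}{-2327 + y{\left(-64 - 50 \right)}} = \frac{1}{-2327 - 114} = \frac{1}{-2441} = - \frac{1}{2441}$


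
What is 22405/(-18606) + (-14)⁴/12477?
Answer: 48357879/25794118 ≈ 1.8748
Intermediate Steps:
22405/(-18606) + (-14)⁴/12477 = 22405*(-1/18606) + 38416*(1/12477) = -22405/18606 + 38416/12477 = 48357879/25794118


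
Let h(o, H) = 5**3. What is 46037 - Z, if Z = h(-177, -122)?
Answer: 45912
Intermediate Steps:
h(o, H) = 125
Z = 125
46037 - Z = 46037 - 1*125 = 46037 - 125 = 45912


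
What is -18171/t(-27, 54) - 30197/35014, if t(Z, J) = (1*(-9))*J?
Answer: 5755219/157563 ≈ 36.526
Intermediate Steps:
t(Z, J) = -9*J
-18171/t(-27, 54) - 30197/35014 = -18171/((-9*54)) - 30197/35014 = -18171/(-486) - 30197*1/35014 = -18171*(-1/486) - 30197/35014 = 673/18 - 30197/35014 = 5755219/157563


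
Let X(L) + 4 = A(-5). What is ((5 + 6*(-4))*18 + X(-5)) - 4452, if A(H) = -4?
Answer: -4802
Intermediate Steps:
X(L) = -8 (X(L) = -4 - 4 = -8)
((5 + 6*(-4))*18 + X(-5)) - 4452 = ((5 + 6*(-4))*18 - 8) - 4452 = ((5 - 24)*18 - 8) - 4452 = (-19*18 - 8) - 4452 = (-342 - 8) - 4452 = -350 - 4452 = -4802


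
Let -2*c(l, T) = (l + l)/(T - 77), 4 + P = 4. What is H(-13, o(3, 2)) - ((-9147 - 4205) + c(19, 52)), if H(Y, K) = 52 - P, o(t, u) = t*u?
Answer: 335081/25 ≈ 13403.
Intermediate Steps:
P = 0 (P = -4 + 4 = 0)
c(l, T) = -l/(-77 + T) (c(l, T) = -(l + l)/(2*(T - 77)) = -2*l/(2*(-77 + T)) = -l/(-77 + T))
H(Y, K) = 52 (H(Y, K) = 52 - 1*0 = 52 + 0 = 52)
H(-13, o(3, 2)) - ((-9147 - 4205) + c(19, 52)) = 52 - ((-9147 - 4205) - 1*19/(-77 + 52)) = 52 - (-13352 - 1*19/(-25)) = 52 - (-13352 - 1*19*(-1/25)) = 52 - (-13352 + 19/25) = 52 - 1*(-333781/25) = 52 + 333781/25 = 335081/25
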